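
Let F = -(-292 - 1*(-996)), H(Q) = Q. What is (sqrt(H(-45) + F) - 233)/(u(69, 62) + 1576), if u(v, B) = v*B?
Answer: -233/5854 + I*sqrt(749)/5854 ≈ -0.039802 + 0.0046751*I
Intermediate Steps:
F = -704 (F = -(-292 + 996) = -1*704 = -704)
u(v, B) = B*v
(sqrt(H(-45) + F) - 233)/(u(69, 62) + 1576) = (sqrt(-45 - 704) - 233)/(62*69 + 1576) = (sqrt(-749) - 233)/(4278 + 1576) = (I*sqrt(749) - 233)/5854 = (-233 + I*sqrt(749))*(1/5854) = -233/5854 + I*sqrt(749)/5854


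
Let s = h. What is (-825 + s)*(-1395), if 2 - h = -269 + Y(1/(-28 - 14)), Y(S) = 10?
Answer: 786780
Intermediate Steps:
h = 261 (h = 2 - (-269 + 10) = 2 - 1*(-259) = 2 + 259 = 261)
s = 261
(-825 + s)*(-1395) = (-825 + 261)*(-1395) = -564*(-1395) = 786780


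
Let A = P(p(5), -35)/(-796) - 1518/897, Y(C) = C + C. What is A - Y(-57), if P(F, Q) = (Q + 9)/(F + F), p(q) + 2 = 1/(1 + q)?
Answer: 6391373/56914 ≈ 112.30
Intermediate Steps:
Y(C) = 2*C
p(q) = -2 + 1/(1 + q)
P(F, Q) = (9 + Q)/(2*F) (P(F, Q) = (9 + Q)/((2*F)) = (9 + Q)*(1/(2*F)) = (9 + Q)/(2*F))
A = -96823/56914 (A = ((9 - 35)/(2*(((-1 - 2*5)/(1 + 5)))))/(-796) - 1518/897 = ((½)*(-26)/((-1 - 10)/6))*(-1/796) - 1518*1/897 = ((½)*(-26)/((⅙)*(-11)))*(-1/796) - 22/13 = ((½)*(-26)/(-11/6))*(-1/796) - 22/13 = ((½)*(-6/11)*(-26))*(-1/796) - 22/13 = (78/11)*(-1/796) - 22/13 = -39/4378 - 22/13 = -96823/56914 ≈ -1.7012)
A - Y(-57) = -96823/56914 - 2*(-57) = -96823/56914 - 1*(-114) = -96823/56914 + 114 = 6391373/56914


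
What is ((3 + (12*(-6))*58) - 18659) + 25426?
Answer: 2594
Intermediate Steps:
((3 + (12*(-6))*58) - 18659) + 25426 = ((3 - 72*58) - 18659) + 25426 = ((3 - 4176) - 18659) + 25426 = (-4173 - 18659) + 25426 = -22832 + 25426 = 2594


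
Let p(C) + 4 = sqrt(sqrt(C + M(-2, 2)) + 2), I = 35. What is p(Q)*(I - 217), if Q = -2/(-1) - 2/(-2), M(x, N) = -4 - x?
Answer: 728 - 182*sqrt(3) ≈ 412.77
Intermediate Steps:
Q = 3 (Q = -2*(-1) - 2*(-1/2) = 2 + 1 = 3)
p(C) = -4 + sqrt(2 + sqrt(-2 + C)) (p(C) = -4 + sqrt(sqrt(C + (-4 - 1*(-2))) + 2) = -4 + sqrt(sqrt(C + (-4 + 2)) + 2) = -4 + sqrt(sqrt(C - 2) + 2) = -4 + sqrt(sqrt(-2 + C) + 2) = -4 + sqrt(2 + sqrt(-2 + C)))
p(Q)*(I - 217) = (-4 + sqrt(2 + sqrt(-2 + 3)))*(35 - 217) = (-4 + sqrt(2 + sqrt(1)))*(-182) = (-4 + sqrt(2 + 1))*(-182) = (-4 + sqrt(3))*(-182) = 728 - 182*sqrt(3)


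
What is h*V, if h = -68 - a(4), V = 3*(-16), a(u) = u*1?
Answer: 3456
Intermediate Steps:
a(u) = u
V = -48
h = -72 (h = -68 - 1*4 = -68 - 4 = -72)
h*V = -72*(-48) = 3456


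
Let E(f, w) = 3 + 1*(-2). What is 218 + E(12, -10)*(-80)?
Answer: 138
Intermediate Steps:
E(f, w) = 1 (E(f, w) = 3 - 2 = 1)
218 + E(12, -10)*(-80) = 218 + 1*(-80) = 218 - 80 = 138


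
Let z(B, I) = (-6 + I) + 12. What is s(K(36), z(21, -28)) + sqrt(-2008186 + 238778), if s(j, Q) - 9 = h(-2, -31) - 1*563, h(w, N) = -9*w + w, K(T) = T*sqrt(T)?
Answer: -538 + 8*I*sqrt(27647) ≈ -538.0 + 1330.2*I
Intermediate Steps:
K(T) = T**(3/2)
h(w, N) = -8*w
z(B, I) = 6 + I
s(j, Q) = -538 (s(j, Q) = 9 + (-8*(-2) - 1*563) = 9 + (16 - 563) = 9 - 547 = -538)
s(K(36), z(21, -28)) + sqrt(-2008186 + 238778) = -538 + sqrt(-2008186 + 238778) = -538 + sqrt(-1769408) = -538 + 8*I*sqrt(27647)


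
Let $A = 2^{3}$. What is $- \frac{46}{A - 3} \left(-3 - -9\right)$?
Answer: $- \frac{276}{5} \approx -55.2$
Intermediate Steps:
$A = 8$
$- \frac{46}{A - 3} \left(-3 - -9\right) = - \frac{46}{8 - 3} \left(-3 - -9\right) = - \frac{46}{5} \left(-3 + 9\right) = \left(-46\right) \frac{1}{5} \cdot 6 = \left(- \frac{46}{5}\right) 6 = - \frac{276}{5}$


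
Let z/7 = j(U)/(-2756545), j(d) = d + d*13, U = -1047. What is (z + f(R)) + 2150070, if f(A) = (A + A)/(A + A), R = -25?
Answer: 5926767567301/2756545 ≈ 2.1501e+6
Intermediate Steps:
j(d) = 14*d (j(d) = d + 13*d = 14*d)
z = 102606/2756545 (z = 7*((14*(-1047))/(-2756545)) = 7*(-14658*(-1/2756545)) = 7*(14658/2756545) = 102606/2756545 ≈ 0.037223)
f(A) = 1 (f(A) = (2*A)/((2*A)) = (2*A)*(1/(2*A)) = 1)
(z + f(R)) + 2150070 = (102606/2756545 + 1) + 2150070 = 2859151/2756545 + 2150070 = 5926767567301/2756545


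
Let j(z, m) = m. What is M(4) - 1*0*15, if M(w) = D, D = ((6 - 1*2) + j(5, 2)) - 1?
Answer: 5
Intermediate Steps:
D = 5 (D = ((6 - 1*2) + 2) - 1 = ((6 - 2) + 2) - 1 = (4 + 2) - 1 = 6 - 1 = 5)
M(w) = 5
M(4) - 1*0*15 = 5 - 1*0*15 = 5 + 0*15 = 5 + 0 = 5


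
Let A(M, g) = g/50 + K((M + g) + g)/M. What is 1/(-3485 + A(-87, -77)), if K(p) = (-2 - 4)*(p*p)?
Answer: 1450/752617 ≈ 0.0019266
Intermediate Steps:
K(p) = -6*p²
A(M, g) = g/50 - 6*(M + 2*g)²/M (A(M, g) = g/50 + (-6*((M + g) + g)²)/M = g*(1/50) + (-6*(M + 2*g)²)/M = g/50 - 6*(M + 2*g)²/M)
1/(-3485 + A(-87, -77)) = 1/(-3485 + ((1/50)*(-77) - 6*(-87 + 2*(-77))²/(-87))) = 1/(-3485 + (-77/50 - 6*(-1/87)*(-87 - 154)²)) = 1/(-3485 + (-77/50 - 6*(-1/87)*(-241)²)) = 1/(-3485 + (-77/50 - 6*(-1/87)*58081)) = 1/(-3485 + (-77/50 + 116162/29)) = 1/(-3485 + 5805867/1450) = 1/(752617/1450) = 1450/752617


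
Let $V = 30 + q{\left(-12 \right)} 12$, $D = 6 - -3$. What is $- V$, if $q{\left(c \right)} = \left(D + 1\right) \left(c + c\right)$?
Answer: $2850$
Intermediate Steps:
$D = 9$ ($D = 6 + 3 = 9$)
$q{\left(c \right)} = 20 c$ ($q{\left(c \right)} = \left(9 + 1\right) \left(c + c\right) = 10 \cdot 2 c = 20 c$)
$V = -2850$ ($V = 30 + 20 \left(-12\right) 12 = 30 - 2880 = -2850$)
$- V = \left(-1\right) \left(-2850\right) = 2850$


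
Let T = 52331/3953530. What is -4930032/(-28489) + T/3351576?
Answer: 65325666397261682819/377495097384583920 ≈ 173.05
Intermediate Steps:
T = 52331/3953530 (T = 52331*(1/3953530) = 52331/3953530 ≈ 0.013237)
-4930032/(-28489) + T/3351576 = -4930032/(-28489) + (52331/3953530)/3351576 = -4930032*(-1/28489) + (52331/3953530)*(1/3351576) = 4930032/28489 + 52331/13250556263280 = 65325666397261682819/377495097384583920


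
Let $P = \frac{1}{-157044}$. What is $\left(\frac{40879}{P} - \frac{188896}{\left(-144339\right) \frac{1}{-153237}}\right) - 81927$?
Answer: $- \frac{308889508409923}{48113} \approx -6.4201 \cdot 10^{9}$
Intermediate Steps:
$P = - \frac{1}{157044} \approx -6.3676 \cdot 10^{-6}$
$\left(\frac{40879}{P} - \frac{188896}{\left(-144339\right) \frac{1}{-153237}}\right) - 81927 = \left(\frac{40879}{- \frac{1}{157044}} - \frac{188896}{\left(-144339\right) \frac{1}{-153237}}\right) - 81927 = \left(40879 \left(-157044\right) - \frac{188896}{\left(-144339\right) \left(- \frac{1}{153237}\right)}\right) - 81927 = \left(-6419801676 - \frac{188896}{\frac{48113}{51079}}\right) - 81927 = \left(-6419801676 - \frac{9648618784}{48113}\right) - 81927 = - \frac{308885566656172}{48113} - 81927 = - \frac{308889508409923}{48113}$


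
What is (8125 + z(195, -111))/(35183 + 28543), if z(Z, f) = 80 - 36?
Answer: 2723/21242 ≈ 0.12819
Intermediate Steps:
z(Z, f) = 44
(8125 + z(195, -111))/(35183 + 28543) = (8125 + 44)/(35183 + 28543) = 8169/63726 = 8169*(1/63726) = 2723/21242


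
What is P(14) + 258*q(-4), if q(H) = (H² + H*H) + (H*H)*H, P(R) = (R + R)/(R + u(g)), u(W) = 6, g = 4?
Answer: -41273/5 ≈ -8254.6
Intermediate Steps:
P(R) = 2*R/(6 + R) (P(R) = (R + R)/(R + 6) = (2*R)/(6 + R) = 2*R/(6 + R))
q(H) = H³ + 2*H² (q(H) = (H² + H²) + H²*H = 2*H² + H³ = H³ + 2*H²)
P(14) + 258*q(-4) = 2*14/(6 + 14) + 258*((-4)²*(2 - 4)) = 2*14/20 + 258*(16*(-2)) = 2*14*(1/20) + 258*(-32) = 7/5 - 8256 = -41273/5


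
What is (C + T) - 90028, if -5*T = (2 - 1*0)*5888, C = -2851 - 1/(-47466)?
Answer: -22601932681/237330 ≈ -95234.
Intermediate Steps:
C = -135325565/47466 (C = -2851 - 1*(-1/47466) = -2851 + 1/47466 = -135325565/47466 ≈ -2851.0)
T = -11776/5 (T = -(2 - 1*0)*5888/5 = -(2 + 0)*5888/5 = -2*5888/5 = -⅕*11776 = -11776/5 ≈ -2355.2)
(C + T) - 90028 = (-135325565/47466 - 11776/5) - 90028 = -1235587441/237330 - 90028 = -22601932681/237330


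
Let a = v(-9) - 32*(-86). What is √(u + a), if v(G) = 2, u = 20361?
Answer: √23115 ≈ 152.04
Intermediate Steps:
a = 2754 (a = 2 - 32*(-86) = 2 + 2752 = 2754)
√(u + a) = √(20361 + 2754) = √23115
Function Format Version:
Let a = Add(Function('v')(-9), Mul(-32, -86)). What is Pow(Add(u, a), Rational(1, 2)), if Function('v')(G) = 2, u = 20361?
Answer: Pow(23115, Rational(1, 2)) ≈ 152.04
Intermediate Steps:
a = 2754 (a = Add(2, Mul(-32, -86)) = Add(2, 2752) = 2754)
Pow(Add(u, a), Rational(1, 2)) = Pow(Add(20361, 2754), Rational(1, 2)) = Pow(23115, Rational(1, 2))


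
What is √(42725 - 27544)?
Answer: √15181 ≈ 123.21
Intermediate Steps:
√(42725 - 27544) = √15181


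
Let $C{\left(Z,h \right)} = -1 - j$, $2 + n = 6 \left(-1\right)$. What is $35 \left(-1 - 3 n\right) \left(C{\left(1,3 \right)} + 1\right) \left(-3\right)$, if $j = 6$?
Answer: $14490$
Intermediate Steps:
$n = -8$ ($n = -2 + 6 \left(-1\right) = -2 - 6 = -8$)
$C{\left(Z,h \right)} = -7$ ($C{\left(Z,h \right)} = -1 - 6 = -7$)
$35 \left(-1 - 3 n\right) \left(C{\left(1,3 \right)} + 1\right) \left(-3\right) = 35 \left(-1 - -24\right) \left(-7 + 1\right) \left(-3\right) = 35 \left(-1 + 24\right) \left(\left(-6\right) \left(-3\right)\right) = 35 \cdot 23 \cdot 18 = 805 \cdot 18 = 14490$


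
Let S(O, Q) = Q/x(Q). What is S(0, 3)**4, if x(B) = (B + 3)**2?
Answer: 1/20736 ≈ 4.8225e-5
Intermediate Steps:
x(B) = (3 + B)**2
S(O, Q) = Q/(3 + Q)**2 (S(O, Q) = Q/((3 + Q)**2) = Q/(3 + Q)**2)
S(0, 3)**4 = (3/(3 + 3)**2)**4 = (3/6**2)**4 = (3*(1/36))**4 = (1/12)**4 = 1/20736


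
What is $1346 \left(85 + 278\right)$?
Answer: $488598$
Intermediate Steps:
$1346 \left(85 + 278\right) = 1346 \cdot 363 = 488598$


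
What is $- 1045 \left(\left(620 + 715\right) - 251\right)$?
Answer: $-1132780$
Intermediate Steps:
$- 1045 \left(\left(620 + 715\right) - 251\right) = - 1045 \left(1335 - 251\right) = \left(-1045\right) 1084 = -1132780$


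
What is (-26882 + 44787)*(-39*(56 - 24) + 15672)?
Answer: 258261720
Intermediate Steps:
(-26882 + 44787)*(-39*(56 - 24) + 15672) = 17905*(-39*32 + 15672) = 17905*(-1248 + 15672) = 17905*14424 = 258261720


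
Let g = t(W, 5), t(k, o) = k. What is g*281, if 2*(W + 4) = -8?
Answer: -2248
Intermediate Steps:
W = -8 (W = -4 + (½)*(-8) = -4 - 4 = -8)
g = -8
g*281 = -8*281 = -2248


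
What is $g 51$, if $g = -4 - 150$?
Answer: $-7854$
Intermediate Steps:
$g = -154$ ($g = -4 - 150 = -154$)
$g 51 = \left(-154\right) 51 = -7854$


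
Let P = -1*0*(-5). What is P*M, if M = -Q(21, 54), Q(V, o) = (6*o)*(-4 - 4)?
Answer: 0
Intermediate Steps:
Q(V, o) = -48*o (Q(V, o) = (6*o)*(-8) = -48*o)
M = 2592 (M = -(-48)*54 = -1*(-2592) = 2592)
P = 0 (P = 0*(-5) = 0)
P*M = 0*2592 = 0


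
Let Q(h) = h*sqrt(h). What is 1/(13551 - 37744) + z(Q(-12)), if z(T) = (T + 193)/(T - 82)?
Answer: -170540683/102239618 + 1650*I*sqrt(3)/2113 ≈ -1.668 + 1.3525*I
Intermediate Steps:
Q(h) = h**(3/2)
z(T) = (193 + T)/(-82 + T)
1/(13551 - 37744) + z(Q(-12)) = 1/(13551 - 37744) + (193 + (-12)**(3/2))/(-82 + (-12)**(3/2)) = 1/(-24193) + (193 - 24*I*sqrt(3))/(-82 - 24*I*sqrt(3)) = -1/24193 + (193 - 24*I*sqrt(3))/(-82 - 24*I*sqrt(3))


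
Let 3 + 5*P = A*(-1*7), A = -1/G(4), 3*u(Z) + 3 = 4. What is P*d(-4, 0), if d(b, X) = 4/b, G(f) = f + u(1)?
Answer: 18/65 ≈ 0.27692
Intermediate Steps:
u(Z) = ⅓ (u(Z) = -1 + (⅓)*4 = -1 + 4/3 = ⅓)
G(f) = ⅓ + f (G(f) = f + ⅓ = ⅓ + f)
A = -3/13 (A = -1/(⅓ + 4) = -1/13/3 = -1*3/13 = -3/13 ≈ -0.23077)
P = -18/65 (P = -⅗ + (-(-3)*7/13)/5 = -⅗ + (-3/13*(-7))/5 = -⅗ + (⅕)*(21/13) = -⅗ + 21/65 = -18/65 ≈ -0.27692)
P*d(-4, 0) = -72/(65*(-4)) = -72*(-1)/(65*4) = -18/65*(-1) = 18/65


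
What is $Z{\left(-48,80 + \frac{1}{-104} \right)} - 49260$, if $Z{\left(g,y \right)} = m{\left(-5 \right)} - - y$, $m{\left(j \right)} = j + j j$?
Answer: $- \frac{5112641}{104} \approx -49160.0$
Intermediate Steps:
$m{\left(j \right)} = j + j^{2}$
$Z{\left(g,y \right)} = 20 + y$ ($Z{\left(g,y \right)} = - 5 \left(1 - 5\right) - - y = \left(-5\right) \left(-4\right) + y = 20 + y$)
$Z{\left(-48,80 + \frac{1}{-104} \right)} - 49260 = \left(20 + \left(80 + \frac{1}{-104}\right)\right) - 49260 = \left(20 + \left(80 - \frac{1}{104}\right)\right) - 49260 = \left(20 + \frac{8319}{104}\right) - 49260 = \frac{10399}{104} - 49260 = - \frac{5112641}{104}$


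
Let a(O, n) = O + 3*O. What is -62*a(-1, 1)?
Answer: 248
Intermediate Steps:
a(O, n) = 4*O
-62*a(-1, 1) = -248*(-1) = -62*(-4) = 248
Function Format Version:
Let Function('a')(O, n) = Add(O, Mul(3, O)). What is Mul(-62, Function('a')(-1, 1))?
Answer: 248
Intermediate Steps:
Function('a')(O, n) = Mul(4, O)
Mul(-62, Function('a')(-1, 1)) = Mul(-62, Mul(4, -1)) = Mul(-62, -4) = 248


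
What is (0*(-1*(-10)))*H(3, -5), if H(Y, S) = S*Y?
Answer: 0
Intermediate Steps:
(0*(-1*(-10)))*H(3, -5) = (0*(-1*(-10)))*(-5*3) = (0*10)*(-15) = 0*(-15) = 0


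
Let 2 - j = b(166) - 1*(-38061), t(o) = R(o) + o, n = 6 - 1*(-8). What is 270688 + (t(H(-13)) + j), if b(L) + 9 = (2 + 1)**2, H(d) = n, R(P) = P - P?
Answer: 232643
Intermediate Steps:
R(P) = 0
n = 14 (n = 6 + 8 = 14)
H(d) = 14
b(L) = 0 (b(L) = -9 + (2 + 1)**2 = -9 + 3**2 = -9 + 9 = 0)
t(o) = o (t(o) = 0 + o = o)
j = -38059 (j = 2 - (0 - 1*(-38061)) = 2 - (0 + 38061) = 2 - 1*38061 = 2 - 38061 = -38059)
270688 + (t(H(-13)) + j) = 270688 + (14 - 38059) = 270688 - 38045 = 232643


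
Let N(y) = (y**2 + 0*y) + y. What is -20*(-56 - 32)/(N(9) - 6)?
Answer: 440/21 ≈ 20.952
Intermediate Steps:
N(y) = y + y**2 (N(y) = (y**2 + 0) + y = y**2 + y = y + y**2)
-20*(-56 - 32)/(N(9) - 6) = -20*(-56 - 32)/(9*(1 + 9) - 6) = -(-1760)/(9*10 - 6) = -(-1760)/(90 - 6) = -(-1760)/84 = -20*(-22/21) = 440/21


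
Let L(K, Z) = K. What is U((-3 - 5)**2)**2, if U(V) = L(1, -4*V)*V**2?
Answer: 16777216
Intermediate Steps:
U(V) = V**2 (U(V) = 1*V**2 = V**2)
U((-3 - 5)**2)**2 = (((-3 - 5)**2)**2)**2 = (((-8)**2)**2)**2 = (64**2)**2 = 4096**2 = 16777216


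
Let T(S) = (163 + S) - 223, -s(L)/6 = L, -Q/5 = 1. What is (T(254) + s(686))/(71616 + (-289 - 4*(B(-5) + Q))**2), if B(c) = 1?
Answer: -3922/146145 ≈ -0.026836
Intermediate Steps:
Q = -5 (Q = -5*1 = -5)
s(L) = -6*L
T(S) = -60 + S
(T(254) + s(686))/(71616 + (-289 - 4*(B(-5) + Q))**2) = ((-60 + 254) - 6*686)/(71616 + (-289 - 4*(1 - 5))**2) = (194 - 4116)/(71616 + (-289 - 4*(-4))**2) = -3922/(71616 + (-289 + 16)**2) = -3922/(71616 + (-273)**2) = -3922/(71616 + 74529) = -3922/146145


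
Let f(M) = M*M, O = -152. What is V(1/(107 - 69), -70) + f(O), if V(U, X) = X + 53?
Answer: 23087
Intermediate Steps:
V(U, X) = 53 + X
f(M) = M²
V(1/(107 - 69), -70) + f(O) = (53 - 70) + (-152)² = -17 + 23104 = 23087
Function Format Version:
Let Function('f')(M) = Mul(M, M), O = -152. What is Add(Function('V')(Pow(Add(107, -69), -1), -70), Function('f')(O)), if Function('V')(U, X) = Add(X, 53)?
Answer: 23087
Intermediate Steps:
Function('V')(U, X) = Add(53, X)
Function('f')(M) = Pow(M, 2)
Add(Function('V')(Pow(Add(107, -69), -1), -70), Function('f')(O)) = Add(Add(53, -70), Pow(-152, 2)) = Add(-17, 23104) = 23087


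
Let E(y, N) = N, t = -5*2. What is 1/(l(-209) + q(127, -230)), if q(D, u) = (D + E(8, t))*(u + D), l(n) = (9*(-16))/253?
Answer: -253/3049047 ≈ -8.2977e-5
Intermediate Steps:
t = -10
l(n) = -144/253 (l(n) = -144*1/253 = -144/253)
q(D, u) = (-10 + D)*(D + u) (q(D, u) = (D - 10)*(u + D) = (-10 + D)*(D + u))
1/(l(-209) + q(127, -230)) = 1/(-144/253 + (127**2 - 10*127 - 10*(-230) + 127*(-230))) = 1/(-144/253 + (16129 - 1270 + 2300 - 29210)) = 1/(-144/253 - 12051) = 1/(-3049047/253) = -253/3049047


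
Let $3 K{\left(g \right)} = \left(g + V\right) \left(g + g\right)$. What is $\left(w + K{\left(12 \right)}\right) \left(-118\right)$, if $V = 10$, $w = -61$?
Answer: $-13570$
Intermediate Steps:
$K{\left(g \right)} = \frac{2 g \left(10 + g\right)}{3}$ ($K{\left(g \right)} = \frac{\left(g + 10\right) \left(g + g\right)}{3} = \frac{\left(10 + g\right) 2 g}{3} = \frac{2 g \left(10 + g\right)}{3}$)
$\left(w + K{\left(12 \right)}\right) \left(-118\right) = \left(-61 + \frac{2}{3} \cdot 12 \left(10 + 12\right)\right) \left(-118\right) = \left(-61 + \frac{2}{3} \cdot 12 \cdot 22\right) \left(-118\right) = \left(-61 + 176\right) \left(-118\right) = 115 \left(-118\right) = -13570$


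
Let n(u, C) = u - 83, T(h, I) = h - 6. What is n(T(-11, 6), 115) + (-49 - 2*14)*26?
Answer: -2102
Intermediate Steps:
T(h, I) = -6 + h
n(u, C) = -83 + u
n(T(-11, 6), 115) + (-49 - 2*14)*26 = (-83 + (-6 - 11)) + (-49 - 2*14)*26 = (-83 - 17) + (-49 - 28)*26 = -100 - 77*26 = -100 - 2002 = -2102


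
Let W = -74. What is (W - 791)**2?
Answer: 748225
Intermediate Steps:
(W - 791)**2 = (-74 - 791)**2 = (-865)**2 = 748225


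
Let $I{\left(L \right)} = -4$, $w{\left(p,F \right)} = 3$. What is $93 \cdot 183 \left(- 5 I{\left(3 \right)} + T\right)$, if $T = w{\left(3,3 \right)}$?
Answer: $391437$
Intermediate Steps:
$T = 3$
$93 \cdot 183 \left(- 5 I{\left(3 \right)} + T\right) = 93 \cdot 183 \left(\left(-5\right) \left(-4\right) + 3\right) = 17019 \left(20 + 3\right) = 17019 \cdot 23 = 391437$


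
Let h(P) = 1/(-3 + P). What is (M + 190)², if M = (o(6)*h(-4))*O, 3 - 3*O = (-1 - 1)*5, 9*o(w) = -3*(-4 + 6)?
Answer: 143904016/3969 ≈ 36257.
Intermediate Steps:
o(w) = -⅔ (o(w) = (-3*(-4 + 6))/9 = (-3*2)/9 = (⅑)*(-6) = -⅔)
O = 13/3 (O = 1 - (-1 - 1)*5/3 = 1 - (-2)*5/3 = 1 - ⅓*(-10) = 1 + 10/3 = 13/3 ≈ 4.3333)
M = 26/63 (M = -2/(3*(-3 - 4))*(13/3) = -⅔/(-7)*(13/3) = -⅔*(-⅐)*(13/3) = (2/21)*(13/3) = 26/63 ≈ 0.41270)
(M + 190)² = (26/63 + 190)² = (11996/63)² = 143904016/3969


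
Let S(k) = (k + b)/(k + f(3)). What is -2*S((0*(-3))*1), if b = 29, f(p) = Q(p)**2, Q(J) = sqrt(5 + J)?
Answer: -29/4 ≈ -7.2500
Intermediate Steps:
f(p) = 5 + p (f(p) = (sqrt(5 + p))**2 = 5 + p)
S(k) = (29 + k)/(8 + k) (S(k) = (k + 29)/(k + (5 + 3)) = (29 + k)/(k + 8) = (29 + k)/(8 + k))
-2*S((0*(-3))*1) = -2*(29 + (0*(-3))*1)/(8 + (0*(-3))*1) = -2*(29 + 0*1)/(8 + 0*1) = -2*(29 + 0)/(8 + 0) = -2*29/8 = -29/4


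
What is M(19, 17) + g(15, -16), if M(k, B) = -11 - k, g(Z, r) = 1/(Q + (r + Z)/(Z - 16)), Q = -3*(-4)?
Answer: -389/13 ≈ -29.923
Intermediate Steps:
Q = 12
g(Z, r) = 1/(12 + (Z + r)/(-16 + Z)) (g(Z, r) = 1/(12 + (r + Z)/(Z - 16)) = 1/(12 + (Z + r)/(-16 + Z)))
M(19, 17) + g(15, -16) = (-11 - 1*19) + (-16 + 15)/(-192 - 16 + 13*15) = (-11 - 19) - 1/(-192 - 16 + 195) = -30 - 1/(-13) = -30 - 1/13*(-1) = -30 + 1/13 = -389/13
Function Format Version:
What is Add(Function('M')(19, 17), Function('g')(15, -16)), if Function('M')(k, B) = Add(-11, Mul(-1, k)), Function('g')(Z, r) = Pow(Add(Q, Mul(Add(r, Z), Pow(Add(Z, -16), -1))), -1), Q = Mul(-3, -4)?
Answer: Rational(-389, 13) ≈ -29.923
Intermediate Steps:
Q = 12
Function('g')(Z, r) = Pow(Add(12, Mul(Pow(Add(-16, Z), -1), Add(Z, r))), -1) (Function('g')(Z, r) = Pow(Add(12, Mul(Add(r, Z), Pow(Add(Z, -16), -1))), -1) = Pow(Add(12, Mul(Add(Z, r), Pow(Add(-16, Z), -1))), -1) = Pow(Add(12, Mul(Pow(Add(-16, Z), -1), Add(Z, r))), -1))
Add(Function('M')(19, 17), Function('g')(15, -16)) = Add(Add(-11, Mul(-1, 19)), Mul(Pow(Add(-192, -16, Mul(13, 15)), -1), Add(-16, 15))) = Add(Add(-11, -19), Mul(Pow(Add(-192, -16, 195), -1), -1)) = Add(-30, Mul(Pow(-13, -1), -1)) = Add(-30, Mul(Rational(-1, 13), -1)) = Add(-30, Rational(1, 13)) = Rational(-389, 13)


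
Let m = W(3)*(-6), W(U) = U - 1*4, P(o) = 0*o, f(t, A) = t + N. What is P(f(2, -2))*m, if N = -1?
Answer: 0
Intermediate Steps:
f(t, A) = -1 + t (f(t, A) = t - 1 = -1 + t)
P(o) = 0
W(U) = -4 + U (W(U) = U - 4 = -4 + U)
m = 6 (m = (-4 + 3)*(-6) = -1*(-6) = 6)
P(f(2, -2))*m = 0*6 = 0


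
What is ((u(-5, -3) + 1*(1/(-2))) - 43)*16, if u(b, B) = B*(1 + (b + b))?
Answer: -264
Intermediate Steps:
u(b, B) = B*(1 + 2*b)
((u(-5, -3) + 1*(1/(-2))) - 43)*16 = ((-3*(1 + 2*(-5)) + 1*(1/(-2))) - 43)*16 = ((-3*(1 - 10) + 1*(1*(-½))) - 43)*16 = ((-3*(-9) + 1*(-½)) - 43)*16 = ((27 - ½) - 43)*16 = (53/2 - 43)*16 = -33/2*16 = -264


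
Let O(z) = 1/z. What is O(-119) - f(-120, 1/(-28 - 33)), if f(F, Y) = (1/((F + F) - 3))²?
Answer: -59168/7026831 ≈ -0.0084203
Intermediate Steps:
f(F, Y) = (-3 + 2*F)⁻² (f(F, Y) = (1/(2*F - 3))² = (1/(-3 + 2*F))² = (-3 + 2*F)⁻²)
O(-119) - f(-120, 1/(-28 - 33)) = 1/(-119) - 1/(-3 + 2*(-120))² = -1/119 - 1/(-3 - 240)² = -1/119 - 1/(-243)² = -1/119 - 1*1/59049 = -1/119 - 1/59049 = -59168/7026831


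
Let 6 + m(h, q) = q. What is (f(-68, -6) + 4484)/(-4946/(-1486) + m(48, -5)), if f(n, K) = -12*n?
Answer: -39379/57 ≈ -690.86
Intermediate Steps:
m(h, q) = -6 + q
(f(-68, -6) + 4484)/(-4946/(-1486) + m(48, -5)) = (-12*(-68) + 4484)/(-4946/(-1486) + (-6 - 5)) = (816 + 4484)/(-4946*(-1/1486) - 11) = 5300/(2473/743 - 11) = 5300/(-5700/743) = 5300*(-743/5700) = -39379/57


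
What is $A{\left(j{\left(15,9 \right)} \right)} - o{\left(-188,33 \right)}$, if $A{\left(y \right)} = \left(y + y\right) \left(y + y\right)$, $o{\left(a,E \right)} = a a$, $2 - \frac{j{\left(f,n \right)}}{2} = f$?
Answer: $-32640$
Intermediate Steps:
$j{\left(f,n \right)} = 4 - 2 f$
$o{\left(a,E \right)} = a^{2}$
$A{\left(y \right)} = 4 y^{2}$ ($A{\left(y \right)} = 2 y 2 y = 4 y^{2}$)
$A{\left(j{\left(15,9 \right)} \right)} - o{\left(-188,33 \right)} = 4 \left(4 - 30\right)^{2} - \left(-188\right)^{2} = 4 \left(4 - 30\right)^{2} - 35344 = 4 \left(-26\right)^{2} - 35344 = 4 \cdot 676 - 35344 = 2704 - 35344 = -32640$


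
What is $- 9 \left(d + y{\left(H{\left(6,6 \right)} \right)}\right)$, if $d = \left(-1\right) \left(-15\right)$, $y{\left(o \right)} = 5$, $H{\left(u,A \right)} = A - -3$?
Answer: $-180$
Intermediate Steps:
$H{\left(u,A \right)} = 3 + A$ ($H{\left(u,A \right)} = A + 3 = 3 + A$)
$d = 15$
$- 9 \left(d + y{\left(H{\left(6,6 \right)} \right)}\right) = - 9 \left(15 + 5\right) = \left(-9\right) 20 = -180$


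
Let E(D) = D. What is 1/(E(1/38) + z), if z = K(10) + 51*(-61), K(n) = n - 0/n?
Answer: -38/117837 ≈ -0.00032248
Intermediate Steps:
K(n) = n (K(n) = n - 1*0 = n + 0 = n)
z = -3101 (z = 10 + 51*(-61) = 10 - 3111 = -3101)
1/(E(1/38) + z) = 1/(1/38 - 3101) = 1/(-117837/38) = -38/117837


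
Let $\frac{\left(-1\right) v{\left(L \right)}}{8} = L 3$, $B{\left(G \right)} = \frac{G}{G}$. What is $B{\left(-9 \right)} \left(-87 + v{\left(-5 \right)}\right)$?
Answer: $33$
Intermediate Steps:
$B{\left(G \right)} = 1$
$v{\left(L \right)} = - 24 L$ ($v{\left(L \right)} = - 8 L 3 = - 8 \cdot 3 L = - 24 L$)
$B{\left(-9 \right)} \left(-87 + v{\left(-5 \right)}\right) = 1 \left(-87 - -120\right) = 1 \left(-87 + 120\right) = 1 \cdot 33 = 33$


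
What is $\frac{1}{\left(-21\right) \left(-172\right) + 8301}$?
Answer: $\frac{1}{11913} \approx 8.3942 \cdot 10^{-5}$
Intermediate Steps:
$\frac{1}{\left(-21\right) \left(-172\right) + 8301} = \frac{1}{3612 + 8301} = \frac{1}{11913}$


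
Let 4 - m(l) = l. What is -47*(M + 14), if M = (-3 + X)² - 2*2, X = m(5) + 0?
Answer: -1222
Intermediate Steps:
m(l) = 4 - l
X = -1 (X = (4 - 1*5) + 0 = (4 - 5) + 0 = -1 + 0 = -1)
M = 12 (M = (-3 - 1)² - 2*2 = (-4)² - 4 = 16 - 4 = 12)
-47*(M + 14) = -47*(12 + 14) = -47*26 = -1222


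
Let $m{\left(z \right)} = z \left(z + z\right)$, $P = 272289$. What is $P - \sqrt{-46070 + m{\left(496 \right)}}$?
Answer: $272289 - \sqrt{445962} \approx 2.7162 \cdot 10^{5}$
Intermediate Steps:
$m{\left(z \right)} = 2 z^{2}$ ($m{\left(z \right)} = z 2 z = 2 z^{2}$)
$P - \sqrt{-46070 + m{\left(496 \right)}} = 272289 - \sqrt{-46070 + 2 \cdot 496^{2}} = 272289 - \sqrt{-46070 + 2 \cdot 246016} = 272289 - \sqrt{-46070 + 492032} = 272289 - \sqrt{445962}$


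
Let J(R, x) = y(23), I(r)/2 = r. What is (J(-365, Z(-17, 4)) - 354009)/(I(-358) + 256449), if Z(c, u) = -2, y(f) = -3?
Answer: -354012/255733 ≈ -1.3843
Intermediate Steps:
I(r) = 2*r
J(R, x) = -3
(J(-365, Z(-17, 4)) - 354009)/(I(-358) + 256449) = (-3 - 354009)/(2*(-358) + 256449) = -354012/(-716 + 256449) = -354012/255733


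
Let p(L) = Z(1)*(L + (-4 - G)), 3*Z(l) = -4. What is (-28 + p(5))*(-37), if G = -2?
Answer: 1184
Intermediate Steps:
Z(l) = -4/3 (Z(l) = (⅓)*(-4) = -4/3)
p(L) = 8/3 - 4*L/3 (p(L) = -4*(L + (-4 - 1*(-2)))/3 = -4*(L + (-4 + 2))/3 = -4*(L - 2)/3 = -4*(-2 + L)/3 = 8/3 - 4*L/3)
(-28 + p(5))*(-37) = (-28 + (8/3 - 4/3*5))*(-37) = (-28 + (8/3 - 20/3))*(-37) = (-28 - 4)*(-37) = -32*(-37) = 1184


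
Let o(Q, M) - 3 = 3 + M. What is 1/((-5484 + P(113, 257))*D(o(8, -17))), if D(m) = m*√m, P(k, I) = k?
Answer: -I*√11/649891 ≈ -5.1034e-6*I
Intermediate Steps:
o(Q, M) = 6 + M (o(Q, M) = 3 + (3 + M) = 6 + M)
D(m) = m^(3/2)
1/((-5484 + P(113, 257))*D(o(8, -17))) = 1/((-5484 + 113)*((6 - 17)^(3/2))) = 1/((-5371)*((-11)^(3/2))) = -I*√11/121/5371 = -I*√11/649891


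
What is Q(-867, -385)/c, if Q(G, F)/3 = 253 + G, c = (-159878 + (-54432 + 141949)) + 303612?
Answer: -1842/231251 ≈ -0.0079654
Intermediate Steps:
c = 231251 (c = (-159878 + 87517) + 303612 = -72361 + 303612 = 231251)
Q(G, F) = 759 + 3*G (Q(G, F) = 3*(253 + G) = 759 + 3*G)
Q(-867, -385)/c = (759 + 3*(-867))/231251 = (759 - 2601)*(1/231251) = -1842*1/231251 = -1842/231251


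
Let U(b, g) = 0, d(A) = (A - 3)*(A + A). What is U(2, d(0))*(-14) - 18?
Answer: -18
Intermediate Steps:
d(A) = 2*A*(-3 + A) (d(A) = (-3 + A)*(2*A) = 2*A*(-3 + A))
U(2, d(0))*(-14) - 18 = 0*(-14) - 18 = 0 - 18 = -18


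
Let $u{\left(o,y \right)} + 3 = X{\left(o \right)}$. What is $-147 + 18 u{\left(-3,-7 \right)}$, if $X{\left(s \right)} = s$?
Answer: $-255$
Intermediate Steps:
$u{\left(o,y \right)} = -3 + o$
$-147 + 18 u{\left(-3,-7 \right)} = -147 + 18 \left(-3 - 3\right) = -147 + 18 \left(-6\right) = -147 - 108 = -255$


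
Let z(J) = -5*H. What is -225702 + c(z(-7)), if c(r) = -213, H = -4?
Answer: -225915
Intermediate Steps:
z(J) = 20 (z(J) = -5*(-4) = 20)
-225702 + c(z(-7)) = -225702 - 213 = -225915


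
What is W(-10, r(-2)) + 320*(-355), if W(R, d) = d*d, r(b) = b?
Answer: -113596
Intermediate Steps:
W(R, d) = d²
W(-10, r(-2)) + 320*(-355) = (-2)² + 320*(-355) = 4 - 113600 = -113596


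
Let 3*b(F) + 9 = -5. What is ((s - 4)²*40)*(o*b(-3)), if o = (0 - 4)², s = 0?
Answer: -143360/3 ≈ -47787.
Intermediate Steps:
b(F) = -14/3 (b(F) = -3 + (⅓)*(-5) = -3 - 5/3 = -14/3)
o = 16 (o = (-4)² = 16)
((s - 4)²*40)*(o*b(-3)) = ((0 - 4)²*40)*(16*(-14/3)) = ((-4)²*40)*(-224/3) = (16*40)*(-224/3) = 640*(-224/3) = -143360/3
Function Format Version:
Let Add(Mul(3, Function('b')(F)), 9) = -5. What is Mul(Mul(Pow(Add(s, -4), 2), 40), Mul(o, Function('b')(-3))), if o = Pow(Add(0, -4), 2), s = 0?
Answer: Rational(-143360, 3) ≈ -47787.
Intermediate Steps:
Function('b')(F) = Rational(-14, 3) (Function('b')(F) = Add(-3, Mul(Rational(1, 3), -5)) = Add(-3, Rational(-5, 3)) = Rational(-14, 3))
o = 16 (o = Pow(-4, 2) = 16)
Mul(Mul(Pow(Add(s, -4), 2), 40), Mul(o, Function('b')(-3))) = Mul(Mul(Pow(Add(0, -4), 2), 40), Mul(16, Rational(-14, 3))) = Mul(Mul(Pow(-4, 2), 40), Rational(-224, 3)) = Mul(Mul(16, 40), Rational(-224, 3)) = Mul(640, Rational(-224, 3)) = Rational(-143360, 3)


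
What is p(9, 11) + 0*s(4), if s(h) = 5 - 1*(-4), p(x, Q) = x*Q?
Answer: 99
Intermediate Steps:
p(x, Q) = Q*x
s(h) = 9 (s(h) = 5 + 4 = 9)
p(9, 11) + 0*s(4) = 11*9 + 0*9 = 99 + 0 = 99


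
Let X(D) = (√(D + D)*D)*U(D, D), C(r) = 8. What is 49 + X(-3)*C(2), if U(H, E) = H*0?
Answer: 49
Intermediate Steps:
U(H, E) = 0
X(D) = 0 (X(D) = (√(D + D)*D)*0 = (√(2*D)*D)*0 = ((√2*√D)*D)*0 = (√2*D^(3/2))*0 = 0)
49 + X(-3)*C(2) = 49 + 0*8 = 49 + 0 = 49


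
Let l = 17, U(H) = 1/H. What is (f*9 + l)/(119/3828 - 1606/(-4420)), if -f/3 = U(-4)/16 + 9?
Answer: -15266910945/26694992 ≈ -571.90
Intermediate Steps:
f = -1725/64 (f = -3*(1/(-4*16) + 9) = -3*(-¼*1/16 + 9) = -3*(-1/64 + 9) = -3*575/64 = -1725/64 ≈ -26.953)
(f*9 + l)/(119/3828 - 1606/(-4420)) = (-1725/64*9 + 17)/(119/3828 - 1606/(-4420)) = (-15525/64 + 17)/(119*(1/3828) - 1606*(-1/4420)) = -14437/(64*(119/3828 + 803/2210)) = -14437/(64*1668437/4229940) = -14437/64*4229940/1668437 = -15266910945/26694992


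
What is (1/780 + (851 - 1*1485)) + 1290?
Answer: 511681/780 ≈ 656.00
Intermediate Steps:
(1/780 + (851 - 1*1485)) + 1290 = (1/780 + (851 - 1485)) + 1290 = (1/780 - 634) + 1290 = -494519/780 + 1290 = 511681/780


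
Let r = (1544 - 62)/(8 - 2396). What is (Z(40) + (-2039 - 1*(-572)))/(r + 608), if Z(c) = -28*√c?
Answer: -194622/80579 - 22288*√10/241737 ≈ -2.7069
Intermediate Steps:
r = -247/398 (r = 1482/(-2388) = 1482*(-1/2388) = -247/398 ≈ -0.62060)
(Z(40) + (-2039 - 1*(-572)))/(r + 608) = (-56*√10 + (-2039 - 1*(-572)))/(-247/398 + 608) = (-56*√10 + (-2039 + 572))/(241737/398) = (-56*√10 - 1467)*(398/241737) = (-1467 - 56*√10)*(398/241737) = -194622/80579 - 22288*√10/241737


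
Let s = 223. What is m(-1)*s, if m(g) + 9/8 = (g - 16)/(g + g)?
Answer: 13157/8 ≈ 1644.6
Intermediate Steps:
m(g) = -9/8 + (-16 + g)/(2*g) (m(g) = -9/8 + (g - 16)/(g + g) = -9/8 + (-16 + g)/((2*g)) = -9/8 + (-16 + g)*(1/(2*g)) = -9/8 + (-16 + g)/(2*g))
m(-1)*s = (-5/8 - 8/(-1))*223 = (-5/8 - 8*(-1))*223 = (-5/8 + 8)*223 = (59/8)*223 = 13157/8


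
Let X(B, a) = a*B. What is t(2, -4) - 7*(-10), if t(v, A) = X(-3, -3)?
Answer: 79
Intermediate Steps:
X(B, a) = B*a
t(v, A) = 9 (t(v, A) = -3*(-3) = 9)
t(2, -4) - 7*(-10) = 9 - 7*(-10) = 9 + 70 = 79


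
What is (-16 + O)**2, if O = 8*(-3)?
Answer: 1600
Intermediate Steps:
O = -24
(-16 + O)**2 = (-16 - 24)**2 = (-40)**2 = 1600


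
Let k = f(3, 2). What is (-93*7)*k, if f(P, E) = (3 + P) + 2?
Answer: -5208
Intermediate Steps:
f(P, E) = 5 + P
k = 8 (k = 5 + 3 = 8)
(-93*7)*k = -93*7*8 = -651*8 = -5208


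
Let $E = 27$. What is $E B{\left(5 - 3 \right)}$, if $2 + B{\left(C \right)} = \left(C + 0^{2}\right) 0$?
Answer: $-54$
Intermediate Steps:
$B{\left(C \right)} = -2$ ($B{\left(C \right)} = -2 + \left(C + 0^{2}\right) 0 = -2 + \left(C + 0\right) 0 = -2 + C 0 = -2 + 0 = -2$)
$E B{\left(5 - 3 \right)} = 27 \left(-2\right) = -54$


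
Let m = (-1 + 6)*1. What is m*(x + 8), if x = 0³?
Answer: 40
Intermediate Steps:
x = 0
m = 5 (m = 5*1 = 5)
m*(x + 8) = 5*(0 + 8) = 5*8 = 40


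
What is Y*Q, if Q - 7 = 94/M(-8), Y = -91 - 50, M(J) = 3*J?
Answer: -1739/4 ≈ -434.75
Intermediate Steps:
Y = -141
Q = 37/12 (Q = 7 + 94/((3*(-8))) = 7 + 94/(-24) = 7 + 94*(-1/24) = 7 - 47/12 = 37/12 ≈ 3.0833)
Y*Q = -141*37/12 = -1739/4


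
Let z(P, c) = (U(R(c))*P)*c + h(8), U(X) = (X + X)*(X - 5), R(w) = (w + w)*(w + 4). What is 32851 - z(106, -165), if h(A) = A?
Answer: 98732143157843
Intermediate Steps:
R(w) = 2*w*(4 + w) (R(w) = (2*w)*(4 + w) = 2*w*(4 + w))
U(X) = 2*X*(-5 + X) (U(X) = (2*X)*(-5 + X) = 2*X*(-5 + X))
z(P, c) = 8 + 4*P*c**2*(-5 + 2*c*(4 + c))*(4 + c) (z(P, c) = ((2*(2*c*(4 + c))*(-5 + 2*c*(4 + c)))*P)*c + 8 = ((4*c*(-5 + 2*c*(4 + c))*(4 + c))*P)*c + 8 = (4*P*c*(-5 + 2*c*(4 + c))*(4 + c))*c + 8 = 4*P*c**2*(-5 + 2*c*(4 + c))*(4 + c) + 8 = 8 + 4*P*c**2*(-5 + 2*c*(4 + c))*(4 + c))
32851 - z(106, -165) = 32851 - (8 + 4*106*(-165)**2*(-5 + 2*(-165)*(4 - 165))*(4 - 165)) = 32851 - (8 + 4*106*27225*(-5 + 2*(-165)*(-161))*(-161)) = 32851 - (8 + 4*106*27225*(-5 + 53130)*(-161)) = 32851 - (8 + 4*106*27225*53125*(-161)) = 32851 - (8 - 98732143125000) = 32851 - 1*(-98732143124992) = 32851 + 98732143124992 = 98732143157843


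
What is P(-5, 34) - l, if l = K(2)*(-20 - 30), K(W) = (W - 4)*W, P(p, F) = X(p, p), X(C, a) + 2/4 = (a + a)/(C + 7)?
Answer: -411/2 ≈ -205.50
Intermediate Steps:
X(C, a) = -½ + 2*a/(7 + C) (X(C, a) = -½ + (a + a)/(C + 7) = -½ + (2*a)/(7 + C) = -½ + 2*a/(7 + C))
P(p, F) = (-7 + 3*p)/(2*(7 + p)) (P(p, F) = (-7 - p + 4*p)/(2*(7 + p)) = (-7 + 3*p)/(2*(7 + p)))
K(W) = W*(-4 + W) (K(W) = (-4 + W)*W = W*(-4 + W))
l = 200 (l = (2*(-4 + 2))*(-20 - 30) = (2*(-2))*(-50) = -4*(-50) = 200)
P(-5, 34) - l = (-7 + 3*(-5))/(2*(7 - 5)) - 1*200 = (½)*(-7 - 15)/2 - 200 = (½)*(½)*(-22) - 200 = -11/2 - 200 = -411/2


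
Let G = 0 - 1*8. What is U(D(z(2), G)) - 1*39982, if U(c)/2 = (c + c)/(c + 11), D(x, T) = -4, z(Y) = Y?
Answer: -279890/7 ≈ -39984.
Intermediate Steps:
G = -8 (G = 0 - 8 = -8)
U(c) = 4*c/(11 + c) (U(c) = 2*((c + c)/(c + 11)) = 2*((2*c)/(11 + c)) = 2*(2*c/(11 + c)) = 4*c/(11 + c))
U(D(z(2), G)) - 1*39982 = 4*(-4)/(11 - 4) - 1*39982 = 4*(-4)/7 - 39982 = 4*(-4)*(1/7) - 39982 = -16/7 - 39982 = -279890/7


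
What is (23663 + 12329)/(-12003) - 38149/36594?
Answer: -591664565/146412594 ≈ -4.0411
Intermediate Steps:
(23663 + 12329)/(-12003) - 38149/36594 = 35992*(-1/12003) - 38149*1/36594 = -35992/12003 - 38149/36594 = -591664565/146412594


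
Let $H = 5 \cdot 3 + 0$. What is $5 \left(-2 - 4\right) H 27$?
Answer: $-12150$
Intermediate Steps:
$H = 15$ ($H = 15 + 0 = 15$)
$5 \left(-2 - 4\right) H 27 = 5 \left(-2 - 4\right) 15 \cdot 27 = 5 \left(-6\right) 15 \cdot 27 = \left(-30\right) 15 \cdot 27 = \left(-450\right) 27 = -12150$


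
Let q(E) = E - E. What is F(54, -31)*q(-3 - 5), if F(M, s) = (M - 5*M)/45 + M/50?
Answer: 0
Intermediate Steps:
F(M, s) = -31*M/450 (F(M, s) = -4*M*(1/45) + M*(1/50) = -4*M/45 + M/50 = -31*M/450)
q(E) = 0
F(54, -31)*q(-3 - 5) = -31/450*54*0 = -93/25*0 = 0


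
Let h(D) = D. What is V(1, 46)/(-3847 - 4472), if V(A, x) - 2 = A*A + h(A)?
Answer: -4/8319 ≈ -0.00048083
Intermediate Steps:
V(A, x) = 2 + A + A² (V(A, x) = 2 + (A*A + A) = 2 + (A² + A) = 2 + (A + A²) = 2 + A + A²)
V(1, 46)/(-3847 - 4472) = (2 + 1 + 1²)/(-3847 - 4472) = (2 + 1 + 1)/(-8319) = 4*(-1/8319) = -4/8319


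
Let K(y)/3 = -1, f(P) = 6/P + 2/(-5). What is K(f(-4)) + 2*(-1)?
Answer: -5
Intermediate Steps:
f(P) = -2/5 + 6/P (f(P) = 6/P + 2*(-1/5) = 6/P - 2/5 = -2/5 + 6/P)
K(y) = -3 (K(y) = 3*(-1) = -3)
K(f(-4)) + 2*(-1) = -3 + 2*(-1) = -3 - 2 = -5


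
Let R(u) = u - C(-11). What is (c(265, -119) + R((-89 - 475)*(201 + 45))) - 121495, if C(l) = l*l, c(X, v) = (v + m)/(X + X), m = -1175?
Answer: -68996047/265 ≈ -2.6036e+5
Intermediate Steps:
c(X, v) = (-1175 + v)/(2*X) (c(X, v) = (v - 1175)/(X + X) = (-1175 + v)/((2*X)) = (-1175 + v)*(1/(2*X)) = (-1175 + v)/(2*X))
C(l) = l²
R(u) = -121 + u (R(u) = u - 1*(-11)² = u - 1*121 = u - 121 = -121 + u)
(c(265, -119) + R((-89 - 475)*(201 + 45))) - 121495 = ((½)*(-1175 - 119)/265 + (-121 + (-89 - 475)*(201 + 45))) - 121495 = ((½)*(1/265)*(-1294) + (-121 - 564*246)) - 121495 = (-647/265 + (-121 - 138744)) - 121495 = (-647/265 - 138865) - 121495 = -36799872/265 - 121495 = -68996047/265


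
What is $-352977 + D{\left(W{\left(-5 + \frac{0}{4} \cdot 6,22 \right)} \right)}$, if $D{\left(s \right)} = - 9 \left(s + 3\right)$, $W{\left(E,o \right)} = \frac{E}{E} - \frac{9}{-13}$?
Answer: $- \frac{4589250}{13} \approx -3.5302 \cdot 10^{5}$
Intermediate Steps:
$W{\left(E,o \right)} = \frac{22}{13}$ ($W{\left(E,o \right)} = 1 - - \frac{9}{13} = 1 + \frac{9}{13} = \frac{22}{13}$)
$D{\left(s \right)} = -27 - 9 s$ ($D{\left(s \right)} = - 9 \left(3 + s\right) = -27 - 9 s$)
$-352977 + D{\left(W{\left(-5 + \frac{0}{4} \cdot 6,22 \right)} \right)} = -352977 - \frac{549}{13} = - \frac{4589250}{13}$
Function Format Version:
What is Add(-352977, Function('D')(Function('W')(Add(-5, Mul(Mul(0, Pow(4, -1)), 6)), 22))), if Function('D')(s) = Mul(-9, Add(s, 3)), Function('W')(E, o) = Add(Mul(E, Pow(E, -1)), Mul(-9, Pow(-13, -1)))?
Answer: Rational(-4589250, 13) ≈ -3.5302e+5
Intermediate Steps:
Function('W')(E, o) = Rational(22, 13) (Function('W')(E, o) = Add(1, Mul(-9, Rational(-1, 13))) = Add(1, Rational(9, 13)) = Rational(22, 13))
Function('D')(s) = Add(-27, Mul(-9, s)) (Function('D')(s) = Mul(-9, Add(3, s)) = Add(-27, Mul(-9, s)))
Add(-352977, Function('D')(Function('W')(Add(-5, Mul(Mul(0, Pow(4, -1)), 6)), 22))) = Add(-352977, Add(-27, Mul(-9, Rational(22, 13)))) = Add(-352977, Add(-27, Rational(-198, 13))) = Add(-352977, Rational(-549, 13)) = Rational(-4589250, 13)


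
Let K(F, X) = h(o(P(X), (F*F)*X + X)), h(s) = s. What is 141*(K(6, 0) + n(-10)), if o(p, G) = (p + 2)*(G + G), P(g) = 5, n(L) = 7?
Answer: 987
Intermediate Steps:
o(p, G) = 2*G*(2 + p) (o(p, G) = (2 + p)*(2*G) = 2*G*(2 + p))
K(F, X) = 14*X + 14*X*F² (K(F, X) = 2*((F*F)*X + X)*(2 + 5) = 2*(F²*X + X)*7 = 2*(X*F² + X)*7 = 2*(X + X*F²)*7 = 14*X + 14*X*F²)
141*(K(6, 0) + n(-10)) = 141*(14*0*(1 + 6²) + 7) = 141*(14*0*(1 + 36) + 7) = 141*(14*0*37 + 7) = 141*(0 + 7) = 141*7 = 987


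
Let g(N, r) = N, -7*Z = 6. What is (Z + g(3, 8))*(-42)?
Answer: -90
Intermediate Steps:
Z = -6/7 (Z = -1/7*6 = -6/7 ≈ -0.85714)
(Z + g(3, 8))*(-42) = (-6/7 + 3)*(-42) = (15/7)*(-42) = -90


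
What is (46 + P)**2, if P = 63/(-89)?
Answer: 16248961/7921 ≈ 2051.4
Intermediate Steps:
P = -63/89 (P = 63*(-1/89) = -63/89 ≈ -0.70786)
(46 + P)**2 = (46 - 63/89)**2 = (4031/89)**2 = 16248961/7921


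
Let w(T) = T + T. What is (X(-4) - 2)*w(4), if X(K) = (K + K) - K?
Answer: -48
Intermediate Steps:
X(K) = K (X(K) = 2*K - K = K)
w(T) = 2*T
(X(-4) - 2)*w(4) = (-4 - 2)*(2*4) = -6*8 = -48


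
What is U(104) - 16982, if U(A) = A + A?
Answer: -16774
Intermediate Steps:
U(A) = 2*A
U(104) - 16982 = 2*104 - 16982 = 208 - 16982 = -16774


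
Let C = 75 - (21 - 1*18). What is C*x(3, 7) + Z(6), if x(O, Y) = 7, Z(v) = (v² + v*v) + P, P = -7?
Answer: 569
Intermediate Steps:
Z(v) = -7 + 2*v² (Z(v) = (v² + v*v) - 7 = (v² + v²) - 7 = 2*v² - 7 = -7 + 2*v²)
C = 72 (C = 75 - (21 - 18) = 75 - 1*3 = 75 - 3 = 72)
C*x(3, 7) + Z(6) = 72*7 + (-7 + 2*6²) = 504 + (-7 + 2*36) = 504 + (-7 + 72) = 504 + 65 = 569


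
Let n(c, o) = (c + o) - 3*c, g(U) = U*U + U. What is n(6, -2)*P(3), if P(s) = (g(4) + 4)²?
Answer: -8064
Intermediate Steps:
g(U) = U + U² (g(U) = U² + U = U + U²)
n(c, o) = o - 2*c
P(s) = 576 (P(s) = (4*(1 + 4) + 4)² = (4*5 + 4)² = (20 + 4)² = 24² = 576)
n(6, -2)*P(3) = (-2 - 2*6)*576 = (-2 - 12)*576 = -14*576 = -8064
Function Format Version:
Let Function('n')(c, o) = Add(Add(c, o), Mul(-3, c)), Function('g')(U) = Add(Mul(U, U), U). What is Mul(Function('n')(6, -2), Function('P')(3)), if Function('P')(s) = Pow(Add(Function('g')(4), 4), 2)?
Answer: -8064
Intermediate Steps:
Function('g')(U) = Add(U, Pow(U, 2)) (Function('g')(U) = Add(Pow(U, 2), U) = Add(U, Pow(U, 2)))
Function('n')(c, o) = Add(o, Mul(-2, c))
Function('P')(s) = 576 (Function('P')(s) = Pow(Add(Mul(4, Add(1, 4)), 4), 2) = Pow(Add(Mul(4, 5), 4), 2) = Pow(Add(20, 4), 2) = Pow(24, 2) = 576)
Mul(Function('n')(6, -2), Function('P')(3)) = Mul(Add(-2, Mul(-2, 6)), 576) = Mul(Add(-2, -12), 576) = Mul(-14, 576) = -8064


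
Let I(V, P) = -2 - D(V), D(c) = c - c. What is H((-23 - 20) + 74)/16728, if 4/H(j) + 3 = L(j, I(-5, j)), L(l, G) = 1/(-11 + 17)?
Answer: -1/11849 ≈ -8.4395e-5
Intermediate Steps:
D(c) = 0
I(V, P) = -2 (I(V, P) = -2 - 1*0 = -2 + 0 = -2)
L(l, G) = ⅙ (L(l, G) = 1/6 = ⅙)
H(j) = -24/17 (H(j) = 4/(-3 + ⅙) = 4/(-17/6) = 4*(-6/17) = -24/17)
H((-23 - 20) + 74)/16728 = -24/17/16728 = -24/17*1/16728 = -1/11849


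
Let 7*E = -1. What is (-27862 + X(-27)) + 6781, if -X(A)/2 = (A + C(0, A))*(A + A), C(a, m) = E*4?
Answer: -168411/7 ≈ -24059.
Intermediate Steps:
E = -⅐ (E = (⅐)*(-1) = -⅐ ≈ -0.14286)
C(a, m) = -4/7 (C(a, m) = -⅐*4 = -4/7)
X(A) = -4*A*(-4/7 + A) (X(A) = -2*(A - 4/7)*(A + A) = -2*(-4/7 + A)*2*A = -4*A*(-4/7 + A))
(-27862 + X(-27)) + 6781 = (-27862 + (4/7)*(-27)*(4 - 7*(-27))) + 6781 = (-27862 + (4/7)*(-27)*(4 + 189)) + 6781 = (-27862 + (4/7)*(-27)*193) + 6781 = (-27862 - 20844/7) + 6781 = -215878/7 + 6781 = -168411/7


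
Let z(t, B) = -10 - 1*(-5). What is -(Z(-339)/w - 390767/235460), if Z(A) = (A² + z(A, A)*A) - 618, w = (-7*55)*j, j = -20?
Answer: -1215199159/90652100 ≈ -13.405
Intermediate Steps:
z(t, B) = -5 (z(t, B) = -10 + 5 = -5)
w = 7700 (w = -7*55*(-20) = -385*(-20) = 7700)
Z(A) = -618 + A² - 5*A (Z(A) = (A² - 5*A) - 618 = -618 + A² - 5*A)
-(Z(-339)/w - 390767/235460) = -((-618 + (-339)² - 5*(-339))/7700 - 390767/235460) = -((-618 + 114921 + 1695)*(1/7700) - 390767*1/235460) = -(115998*(1/7700) - 390767/235460) = -(57999/3850 - 390767/235460) = -1*1215199159/90652100 = -1215199159/90652100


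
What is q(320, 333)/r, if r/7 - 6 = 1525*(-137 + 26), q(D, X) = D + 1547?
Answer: -1867/1184883 ≈ -0.0015757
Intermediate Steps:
q(D, X) = 1547 + D
r = -1184883 (r = 42 + 7*(1525*(-137 + 26)) = 42 + 7*(1525*(-111)) = 42 + 7*(-169275) = 42 - 1184925 = -1184883)
q(320, 333)/r = (1547 + 320)/(-1184883) = 1867*(-1/1184883) = -1867/1184883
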